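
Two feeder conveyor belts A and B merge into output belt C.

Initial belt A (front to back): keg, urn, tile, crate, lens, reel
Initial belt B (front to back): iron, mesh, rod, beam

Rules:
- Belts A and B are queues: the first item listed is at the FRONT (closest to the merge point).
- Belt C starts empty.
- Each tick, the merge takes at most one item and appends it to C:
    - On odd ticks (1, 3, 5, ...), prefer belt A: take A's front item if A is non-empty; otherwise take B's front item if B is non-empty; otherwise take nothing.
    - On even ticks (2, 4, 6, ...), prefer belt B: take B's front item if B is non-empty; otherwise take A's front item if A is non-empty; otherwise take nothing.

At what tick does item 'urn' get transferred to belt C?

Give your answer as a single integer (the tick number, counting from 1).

Tick 1: prefer A, take keg from A; A=[urn,tile,crate,lens,reel] B=[iron,mesh,rod,beam] C=[keg]
Tick 2: prefer B, take iron from B; A=[urn,tile,crate,lens,reel] B=[mesh,rod,beam] C=[keg,iron]
Tick 3: prefer A, take urn from A; A=[tile,crate,lens,reel] B=[mesh,rod,beam] C=[keg,iron,urn]

Answer: 3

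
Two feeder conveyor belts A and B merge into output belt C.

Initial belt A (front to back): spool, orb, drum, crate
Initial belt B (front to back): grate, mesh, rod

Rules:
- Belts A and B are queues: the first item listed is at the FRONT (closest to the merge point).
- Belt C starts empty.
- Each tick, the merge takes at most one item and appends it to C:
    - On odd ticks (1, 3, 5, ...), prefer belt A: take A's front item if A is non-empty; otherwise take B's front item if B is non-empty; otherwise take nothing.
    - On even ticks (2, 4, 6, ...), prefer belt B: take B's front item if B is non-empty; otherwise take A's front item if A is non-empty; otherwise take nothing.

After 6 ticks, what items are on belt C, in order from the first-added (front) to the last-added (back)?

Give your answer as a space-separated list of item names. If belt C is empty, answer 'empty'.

Answer: spool grate orb mesh drum rod

Derivation:
Tick 1: prefer A, take spool from A; A=[orb,drum,crate] B=[grate,mesh,rod] C=[spool]
Tick 2: prefer B, take grate from B; A=[orb,drum,crate] B=[mesh,rod] C=[spool,grate]
Tick 3: prefer A, take orb from A; A=[drum,crate] B=[mesh,rod] C=[spool,grate,orb]
Tick 4: prefer B, take mesh from B; A=[drum,crate] B=[rod] C=[spool,grate,orb,mesh]
Tick 5: prefer A, take drum from A; A=[crate] B=[rod] C=[spool,grate,orb,mesh,drum]
Tick 6: prefer B, take rod from B; A=[crate] B=[-] C=[spool,grate,orb,mesh,drum,rod]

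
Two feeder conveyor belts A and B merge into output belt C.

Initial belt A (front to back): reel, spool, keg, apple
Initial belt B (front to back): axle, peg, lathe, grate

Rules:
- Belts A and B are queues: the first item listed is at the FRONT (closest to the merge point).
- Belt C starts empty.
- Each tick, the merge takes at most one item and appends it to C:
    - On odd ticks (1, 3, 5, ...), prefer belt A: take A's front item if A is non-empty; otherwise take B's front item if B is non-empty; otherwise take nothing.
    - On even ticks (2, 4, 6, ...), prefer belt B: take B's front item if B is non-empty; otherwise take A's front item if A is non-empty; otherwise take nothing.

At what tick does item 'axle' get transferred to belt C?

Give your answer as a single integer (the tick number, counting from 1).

Tick 1: prefer A, take reel from A; A=[spool,keg,apple] B=[axle,peg,lathe,grate] C=[reel]
Tick 2: prefer B, take axle from B; A=[spool,keg,apple] B=[peg,lathe,grate] C=[reel,axle]

Answer: 2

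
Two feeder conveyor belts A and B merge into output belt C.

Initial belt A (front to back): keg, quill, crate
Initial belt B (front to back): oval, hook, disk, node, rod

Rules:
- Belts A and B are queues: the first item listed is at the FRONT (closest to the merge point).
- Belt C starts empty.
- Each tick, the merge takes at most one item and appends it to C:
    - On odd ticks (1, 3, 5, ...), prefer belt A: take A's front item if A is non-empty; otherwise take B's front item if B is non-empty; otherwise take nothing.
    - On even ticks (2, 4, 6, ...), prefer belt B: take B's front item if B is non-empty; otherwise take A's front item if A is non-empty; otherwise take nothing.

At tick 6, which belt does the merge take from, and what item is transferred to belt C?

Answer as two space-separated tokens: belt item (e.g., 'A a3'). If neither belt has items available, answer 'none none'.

Tick 1: prefer A, take keg from A; A=[quill,crate] B=[oval,hook,disk,node,rod] C=[keg]
Tick 2: prefer B, take oval from B; A=[quill,crate] B=[hook,disk,node,rod] C=[keg,oval]
Tick 3: prefer A, take quill from A; A=[crate] B=[hook,disk,node,rod] C=[keg,oval,quill]
Tick 4: prefer B, take hook from B; A=[crate] B=[disk,node,rod] C=[keg,oval,quill,hook]
Tick 5: prefer A, take crate from A; A=[-] B=[disk,node,rod] C=[keg,oval,quill,hook,crate]
Tick 6: prefer B, take disk from B; A=[-] B=[node,rod] C=[keg,oval,quill,hook,crate,disk]

Answer: B disk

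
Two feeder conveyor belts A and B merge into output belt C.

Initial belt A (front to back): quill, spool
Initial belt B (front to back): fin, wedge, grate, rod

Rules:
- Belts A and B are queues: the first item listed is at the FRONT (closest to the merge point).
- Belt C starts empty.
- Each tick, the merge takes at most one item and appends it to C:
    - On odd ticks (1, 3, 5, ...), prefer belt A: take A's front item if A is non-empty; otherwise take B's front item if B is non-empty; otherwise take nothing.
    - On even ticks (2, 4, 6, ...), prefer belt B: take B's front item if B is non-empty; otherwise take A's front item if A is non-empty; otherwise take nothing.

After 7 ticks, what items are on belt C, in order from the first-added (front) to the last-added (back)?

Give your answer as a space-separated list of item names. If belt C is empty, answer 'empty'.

Tick 1: prefer A, take quill from A; A=[spool] B=[fin,wedge,grate,rod] C=[quill]
Tick 2: prefer B, take fin from B; A=[spool] B=[wedge,grate,rod] C=[quill,fin]
Tick 3: prefer A, take spool from A; A=[-] B=[wedge,grate,rod] C=[quill,fin,spool]
Tick 4: prefer B, take wedge from B; A=[-] B=[grate,rod] C=[quill,fin,spool,wedge]
Tick 5: prefer A, take grate from B; A=[-] B=[rod] C=[quill,fin,spool,wedge,grate]
Tick 6: prefer B, take rod from B; A=[-] B=[-] C=[quill,fin,spool,wedge,grate,rod]
Tick 7: prefer A, both empty, nothing taken; A=[-] B=[-] C=[quill,fin,spool,wedge,grate,rod]

Answer: quill fin spool wedge grate rod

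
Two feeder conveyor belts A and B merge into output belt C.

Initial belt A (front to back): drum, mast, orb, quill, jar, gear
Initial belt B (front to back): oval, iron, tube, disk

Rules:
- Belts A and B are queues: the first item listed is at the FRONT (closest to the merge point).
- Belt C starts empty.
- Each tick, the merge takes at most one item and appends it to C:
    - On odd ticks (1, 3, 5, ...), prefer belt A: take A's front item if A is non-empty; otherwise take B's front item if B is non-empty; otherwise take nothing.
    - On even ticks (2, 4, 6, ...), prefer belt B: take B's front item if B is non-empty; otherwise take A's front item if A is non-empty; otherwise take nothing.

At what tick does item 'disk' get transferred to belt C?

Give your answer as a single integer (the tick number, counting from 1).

Tick 1: prefer A, take drum from A; A=[mast,orb,quill,jar,gear] B=[oval,iron,tube,disk] C=[drum]
Tick 2: prefer B, take oval from B; A=[mast,orb,quill,jar,gear] B=[iron,tube,disk] C=[drum,oval]
Tick 3: prefer A, take mast from A; A=[orb,quill,jar,gear] B=[iron,tube,disk] C=[drum,oval,mast]
Tick 4: prefer B, take iron from B; A=[orb,quill,jar,gear] B=[tube,disk] C=[drum,oval,mast,iron]
Tick 5: prefer A, take orb from A; A=[quill,jar,gear] B=[tube,disk] C=[drum,oval,mast,iron,orb]
Tick 6: prefer B, take tube from B; A=[quill,jar,gear] B=[disk] C=[drum,oval,mast,iron,orb,tube]
Tick 7: prefer A, take quill from A; A=[jar,gear] B=[disk] C=[drum,oval,mast,iron,orb,tube,quill]
Tick 8: prefer B, take disk from B; A=[jar,gear] B=[-] C=[drum,oval,mast,iron,orb,tube,quill,disk]

Answer: 8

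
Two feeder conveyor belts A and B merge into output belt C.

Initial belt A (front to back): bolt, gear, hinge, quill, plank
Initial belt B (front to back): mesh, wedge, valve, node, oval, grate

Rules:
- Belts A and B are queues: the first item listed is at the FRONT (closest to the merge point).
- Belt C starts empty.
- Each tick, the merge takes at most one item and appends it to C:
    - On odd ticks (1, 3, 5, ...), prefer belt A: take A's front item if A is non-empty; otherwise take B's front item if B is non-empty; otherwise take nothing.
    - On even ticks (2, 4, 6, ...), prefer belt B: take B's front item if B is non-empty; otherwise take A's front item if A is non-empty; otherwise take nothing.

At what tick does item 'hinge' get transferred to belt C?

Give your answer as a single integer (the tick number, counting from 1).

Tick 1: prefer A, take bolt from A; A=[gear,hinge,quill,plank] B=[mesh,wedge,valve,node,oval,grate] C=[bolt]
Tick 2: prefer B, take mesh from B; A=[gear,hinge,quill,plank] B=[wedge,valve,node,oval,grate] C=[bolt,mesh]
Tick 3: prefer A, take gear from A; A=[hinge,quill,plank] B=[wedge,valve,node,oval,grate] C=[bolt,mesh,gear]
Tick 4: prefer B, take wedge from B; A=[hinge,quill,plank] B=[valve,node,oval,grate] C=[bolt,mesh,gear,wedge]
Tick 5: prefer A, take hinge from A; A=[quill,plank] B=[valve,node,oval,grate] C=[bolt,mesh,gear,wedge,hinge]

Answer: 5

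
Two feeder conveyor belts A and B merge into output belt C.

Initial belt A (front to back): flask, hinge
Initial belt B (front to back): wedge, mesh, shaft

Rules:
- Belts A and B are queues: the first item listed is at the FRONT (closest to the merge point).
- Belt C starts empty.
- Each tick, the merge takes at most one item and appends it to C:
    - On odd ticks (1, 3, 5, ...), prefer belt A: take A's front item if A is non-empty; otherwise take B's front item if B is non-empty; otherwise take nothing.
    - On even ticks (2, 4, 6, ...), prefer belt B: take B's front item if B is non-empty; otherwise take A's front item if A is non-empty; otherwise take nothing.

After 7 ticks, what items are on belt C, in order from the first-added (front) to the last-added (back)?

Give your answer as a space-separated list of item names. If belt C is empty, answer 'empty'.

Answer: flask wedge hinge mesh shaft

Derivation:
Tick 1: prefer A, take flask from A; A=[hinge] B=[wedge,mesh,shaft] C=[flask]
Tick 2: prefer B, take wedge from B; A=[hinge] B=[mesh,shaft] C=[flask,wedge]
Tick 3: prefer A, take hinge from A; A=[-] B=[mesh,shaft] C=[flask,wedge,hinge]
Tick 4: prefer B, take mesh from B; A=[-] B=[shaft] C=[flask,wedge,hinge,mesh]
Tick 5: prefer A, take shaft from B; A=[-] B=[-] C=[flask,wedge,hinge,mesh,shaft]
Tick 6: prefer B, both empty, nothing taken; A=[-] B=[-] C=[flask,wedge,hinge,mesh,shaft]
Tick 7: prefer A, both empty, nothing taken; A=[-] B=[-] C=[flask,wedge,hinge,mesh,shaft]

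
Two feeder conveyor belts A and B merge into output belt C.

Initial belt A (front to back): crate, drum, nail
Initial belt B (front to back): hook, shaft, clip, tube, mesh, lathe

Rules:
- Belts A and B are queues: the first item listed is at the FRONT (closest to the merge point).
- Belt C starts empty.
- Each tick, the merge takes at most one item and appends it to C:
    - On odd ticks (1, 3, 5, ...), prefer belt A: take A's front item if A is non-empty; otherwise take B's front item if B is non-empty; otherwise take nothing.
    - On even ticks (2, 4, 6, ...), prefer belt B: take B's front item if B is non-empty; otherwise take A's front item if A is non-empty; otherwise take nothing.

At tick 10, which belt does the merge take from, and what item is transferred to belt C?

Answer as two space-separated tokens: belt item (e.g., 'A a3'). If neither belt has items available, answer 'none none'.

Answer: none none

Derivation:
Tick 1: prefer A, take crate from A; A=[drum,nail] B=[hook,shaft,clip,tube,mesh,lathe] C=[crate]
Tick 2: prefer B, take hook from B; A=[drum,nail] B=[shaft,clip,tube,mesh,lathe] C=[crate,hook]
Tick 3: prefer A, take drum from A; A=[nail] B=[shaft,clip,tube,mesh,lathe] C=[crate,hook,drum]
Tick 4: prefer B, take shaft from B; A=[nail] B=[clip,tube,mesh,lathe] C=[crate,hook,drum,shaft]
Tick 5: prefer A, take nail from A; A=[-] B=[clip,tube,mesh,lathe] C=[crate,hook,drum,shaft,nail]
Tick 6: prefer B, take clip from B; A=[-] B=[tube,mesh,lathe] C=[crate,hook,drum,shaft,nail,clip]
Tick 7: prefer A, take tube from B; A=[-] B=[mesh,lathe] C=[crate,hook,drum,shaft,nail,clip,tube]
Tick 8: prefer B, take mesh from B; A=[-] B=[lathe] C=[crate,hook,drum,shaft,nail,clip,tube,mesh]
Tick 9: prefer A, take lathe from B; A=[-] B=[-] C=[crate,hook,drum,shaft,nail,clip,tube,mesh,lathe]
Tick 10: prefer B, both empty, nothing taken; A=[-] B=[-] C=[crate,hook,drum,shaft,nail,clip,tube,mesh,lathe]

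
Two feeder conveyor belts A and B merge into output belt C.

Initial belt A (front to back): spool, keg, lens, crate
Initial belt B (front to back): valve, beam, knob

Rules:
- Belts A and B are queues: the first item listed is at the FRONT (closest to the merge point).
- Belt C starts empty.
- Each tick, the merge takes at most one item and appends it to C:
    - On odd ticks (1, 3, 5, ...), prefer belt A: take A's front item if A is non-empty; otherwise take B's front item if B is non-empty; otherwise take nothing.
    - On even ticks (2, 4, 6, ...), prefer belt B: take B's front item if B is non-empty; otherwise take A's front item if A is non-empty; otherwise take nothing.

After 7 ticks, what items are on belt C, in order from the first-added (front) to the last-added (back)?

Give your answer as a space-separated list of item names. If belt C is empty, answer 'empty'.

Tick 1: prefer A, take spool from A; A=[keg,lens,crate] B=[valve,beam,knob] C=[spool]
Tick 2: prefer B, take valve from B; A=[keg,lens,crate] B=[beam,knob] C=[spool,valve]
Tick 3: prefer A, take keg from A; A=[lens,crate] B=[beam,knob] C=[spool,valve,keg]
Tick 4: prefer B, take beam from B; A=[lens,crate] B=[knob] C=[spool,valve,keg,beam]
Tick 5: prefer A, take lens from A; A=[crate] B=[knob] C=[spool,valve,keg,beam,lens]
Tick 6: prefer B, take knob from B; A=[crate] B=[-] C=[spool,valve,keg,beam,lens,knob]
Tick 7: prefer A, take crate from A; A=[-] B=[-] C=[spool,valve,keg,beam,lens,knob,crate]

Answer: spool valve keg beam lens knob crate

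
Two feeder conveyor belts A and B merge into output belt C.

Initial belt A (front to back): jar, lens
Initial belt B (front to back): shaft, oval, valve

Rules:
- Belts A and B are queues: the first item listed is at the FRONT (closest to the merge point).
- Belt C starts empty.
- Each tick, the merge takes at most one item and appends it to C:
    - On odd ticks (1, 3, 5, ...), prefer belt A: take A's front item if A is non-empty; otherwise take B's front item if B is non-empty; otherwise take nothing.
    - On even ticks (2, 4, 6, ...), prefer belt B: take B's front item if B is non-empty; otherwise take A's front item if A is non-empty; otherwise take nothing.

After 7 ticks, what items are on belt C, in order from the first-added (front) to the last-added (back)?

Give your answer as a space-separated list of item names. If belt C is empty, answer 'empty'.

Answer: jar shaft lens oval valve

Derivation:
Tick 1: prefer A, take jar from A; A=[lens] B=[shaft,oval,valve] C=[jar]
Tick 2: prefer B, take shaft from B; A=[lens] B=[oval,valve] C=[jar,shaft]
Tick 3: prefer A, take lens from A; A=[-] B=[oval,valve] C=[jar,shaft,lens]
Tick 4: prefer B, take oval from B; A=[-] B=[valve] C=[jar,shaft,lens,oval]
Tick 5: prefer A, take valve from B; A=[-] B=[-] C=[jar,shaft,lens,oval,valve]
Tick 6: prefer B, both empty, nothing taken; A=[-] B=[-] C=[jar,shaft,lens,oval,valve]
Tick 7: prefer A, both empty, nothing taken; A=[-] B=[-] C=[jar,shaft,lens,oval,valve]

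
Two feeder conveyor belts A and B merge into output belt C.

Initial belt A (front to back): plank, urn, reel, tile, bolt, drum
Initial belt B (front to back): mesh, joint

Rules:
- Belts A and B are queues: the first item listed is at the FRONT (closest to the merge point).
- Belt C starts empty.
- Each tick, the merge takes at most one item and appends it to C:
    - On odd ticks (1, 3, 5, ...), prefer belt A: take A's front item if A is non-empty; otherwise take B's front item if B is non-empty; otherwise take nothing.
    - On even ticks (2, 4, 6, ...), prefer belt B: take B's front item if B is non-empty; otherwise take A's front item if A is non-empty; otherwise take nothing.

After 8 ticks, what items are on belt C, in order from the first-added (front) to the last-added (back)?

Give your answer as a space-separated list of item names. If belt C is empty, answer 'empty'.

Answer: plank mesh urn joint reel tile bolt drum

Derivation:
Tick 1: prefer A, take plank from A; A=[urn,reel,tile,bolt,drum] B=[mesh,joint] C=[plank]
Tick 2: prefer B, take mesh from B; A=[urn,reel,tile,bolt,drum] B=[joint] C=[plank,mesh]
Tick 3: prefer A, take urn from A; A=[reel,tile,bolt,drum] B=[joint] C=[plank,mesh,urn]
Tick 4: prefer B, take joint from B; A=[reel,tile,bolt,drum] B=[-] C=[plank,mesh,urn,joint]
Tick 5: prefer A, take reel from A; A=[tile,bolt,drum] B=[-] C=[plank,mesh,urn,joint,reel]
Tick 6: prefer B, take tile from A; A=[bolt,drum] B=[-] C=[plank,mesh,urn,joint,reel,tile]
Tick 7: prefer A, take bolt from A; A=[drum] B=[-] C=[plank,mesh,urn,joint,reel,tile,bolt]
Tick 8: prefer B, take drum from A; A=[-] B=[-] C=[plank,mesh,urn,joint,reel,tile,bolt,drum]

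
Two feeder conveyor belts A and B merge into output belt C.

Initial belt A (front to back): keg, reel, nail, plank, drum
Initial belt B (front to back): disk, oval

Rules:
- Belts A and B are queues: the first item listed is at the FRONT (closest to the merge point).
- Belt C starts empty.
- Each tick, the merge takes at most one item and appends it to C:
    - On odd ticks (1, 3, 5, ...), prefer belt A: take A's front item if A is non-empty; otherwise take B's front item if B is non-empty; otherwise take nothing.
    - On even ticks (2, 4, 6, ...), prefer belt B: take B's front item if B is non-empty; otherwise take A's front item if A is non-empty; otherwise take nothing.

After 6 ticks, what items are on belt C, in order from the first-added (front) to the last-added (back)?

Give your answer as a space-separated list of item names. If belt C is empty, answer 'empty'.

Tick 1: prefer A, take keg from A; A=[reel,nail,plank,drum] B=[disk,oval] C=[keg]
Tick 2: prefer B, take disk from B; A=[reel,nail,plank,drum] B=[oval] C=[keg,disk]
Tick 3: prefer A, take reel from A; A=[nail,plank,drum] B=[oval] C=[keg,disk,reel]
Tick 4: prefer B, take oval from B; A=[nail,plank,drum] B=[-] C=[keg,disk,reel,oval]
Tick 5: prefer A, take nail from A; A=[plank,drum] B=[-] C=[keg,disk,reel,oval,nail]
Tick 6: prefer B, take plank from A; A=[drum] B=[-] C=[keg,disk,reel,oval,nail,plank]

Answer: keg disk reel oval nail plank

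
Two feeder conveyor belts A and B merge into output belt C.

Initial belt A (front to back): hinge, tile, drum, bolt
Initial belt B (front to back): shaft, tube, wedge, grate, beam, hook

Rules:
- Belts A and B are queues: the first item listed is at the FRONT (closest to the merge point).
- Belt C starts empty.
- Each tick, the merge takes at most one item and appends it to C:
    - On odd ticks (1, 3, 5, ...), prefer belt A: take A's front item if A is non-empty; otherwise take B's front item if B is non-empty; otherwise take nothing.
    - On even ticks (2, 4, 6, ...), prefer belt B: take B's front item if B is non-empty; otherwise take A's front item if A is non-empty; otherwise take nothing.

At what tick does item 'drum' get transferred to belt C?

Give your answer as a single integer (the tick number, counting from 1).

Tick 1: prefer A, take hinge from A; A=[tile,drum,bolt] B=[shaft,tube,wedge,grate,beam,hook] C=[hinge]
Tick 2: prefer B, take shaft from B; A=[tile,drum,bolt] B=[tube,wedge,grate,beam,hook] C=[hinge,shaft]
Tick 3: prefer A, take tile from A; A=[drum,bolt] B=[tube,wedge,grate,beam,hook] C=[hinge,shaft,tile]
Tick 4: prefer B, take tube from B; A=[drum,bolt] B=[wedge,grate,beam,hook] C=[hinge,shaft,tile,tube]
Tick 5: prefer A, take drum from A; A=[bolt] B=[wedge,grate,beam,hook] C=[hinge,shaft,tile,tube,drum]

Answer: 5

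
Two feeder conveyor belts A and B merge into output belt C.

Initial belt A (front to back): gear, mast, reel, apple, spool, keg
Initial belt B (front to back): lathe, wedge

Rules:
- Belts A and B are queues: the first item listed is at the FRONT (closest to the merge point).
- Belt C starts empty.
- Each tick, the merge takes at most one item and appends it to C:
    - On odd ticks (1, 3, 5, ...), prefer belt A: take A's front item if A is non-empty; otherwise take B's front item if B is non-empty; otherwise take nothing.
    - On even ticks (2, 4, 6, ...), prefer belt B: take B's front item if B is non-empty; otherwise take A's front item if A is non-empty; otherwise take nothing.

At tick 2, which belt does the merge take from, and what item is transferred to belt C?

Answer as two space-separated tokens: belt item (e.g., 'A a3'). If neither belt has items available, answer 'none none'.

Tick 1: prefer A, take gear from A; A=[mast,reel,apple,spool,keg] B=[lathe,wedge] C=[gear]
Tick 2: prefer B, take lathe from B; A=[mast,reel,apple,spool,keg] B=[wedge] C=[gear,lathe]

Answer: B lathe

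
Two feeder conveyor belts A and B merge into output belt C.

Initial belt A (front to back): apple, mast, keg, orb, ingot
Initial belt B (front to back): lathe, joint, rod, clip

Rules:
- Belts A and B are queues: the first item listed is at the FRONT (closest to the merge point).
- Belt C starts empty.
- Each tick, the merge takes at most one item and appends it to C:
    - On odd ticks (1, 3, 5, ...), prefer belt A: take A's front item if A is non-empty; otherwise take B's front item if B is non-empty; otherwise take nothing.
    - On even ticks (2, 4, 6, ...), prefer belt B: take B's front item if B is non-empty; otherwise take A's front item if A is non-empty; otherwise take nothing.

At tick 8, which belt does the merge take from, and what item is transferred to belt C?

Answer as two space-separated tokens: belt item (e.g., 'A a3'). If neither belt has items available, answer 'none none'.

Tick 1: prefer A, take apple from A; A=[mast,keg,orb,ingot] B=[lathe,joint,rod,clip] C=[apple]
Tick 2: prefer B, take lathe from B; A=[mast,keg,orb,ingot] B=[joint,rod,clip] C=[apple,lathe]
Tick 3: prefer A, take mast from A; A=[keg,orb,ingot] B=[joint,rod,clip] C=[apple,lathe,mast]
Tick 4: prefer B, take joint from B; A=[keg,orb,ingot] B=[rod,clip] C=[apple,lathe,mast,joint]
Tick 5: prefer A, take keg from A; A=[orb,ingot] B=[rod,clip] C=[apple,lathe,mast,joint,keg]
Tick 6: prefer B, take rod from B; A=[orb,ingot] B=[clip] C=[apple,lathe,mast,joint,keg,rod]
Tick 7: prefer A, take orb from A; A=[ingot] B=[clip] C=[apple,lathe,mast,joint,keg,rod,orb]
Tick 8: prefer B, take clip from B; A=[ingot] B=[-] C=[apple,lathe,mast,joint,keg,rod,orb,clip]

Answer: B clip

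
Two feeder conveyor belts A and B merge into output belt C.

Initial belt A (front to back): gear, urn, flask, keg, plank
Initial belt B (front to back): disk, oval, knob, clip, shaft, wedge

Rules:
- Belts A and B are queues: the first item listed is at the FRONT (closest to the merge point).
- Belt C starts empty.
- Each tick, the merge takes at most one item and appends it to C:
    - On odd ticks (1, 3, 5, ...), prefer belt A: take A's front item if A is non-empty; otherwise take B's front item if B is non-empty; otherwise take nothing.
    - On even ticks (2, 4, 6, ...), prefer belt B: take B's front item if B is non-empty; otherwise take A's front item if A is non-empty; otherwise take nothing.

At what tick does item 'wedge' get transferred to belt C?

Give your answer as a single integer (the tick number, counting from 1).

Answer: 11

Derivation:
Tick 1: prefer A, take gear from A; A=[urn,flask,keg,plank] B=[disk,oval,knob,clip,shaft,wedge] C=[gear]
Tick 2: prefer B, take disk from B; A=[urn,flask,keg,plank] B=[oval,knob,clip,shaft,wedge] C=[gear,disk]
Tick 3: prefer A, take urn from A; A=[flask,keg,plank] B=[oval,knob,clip,shaft,wedge] C=[gear,disk,urn]
Tick 4: prefer B, take oval from B; A=[flask,keg,plank] B=[knob,clip,shaft,wedge] C=[gear,disk,urn,oval]
Tick 5: prefer A, take flask from A; A=[keg,plank] B=[knob,clip,shaft,wedge] C=[gear,disk,urn,oval,flask]
Tick 6: prefer B, take knob from B; A=[keg,plank] B=[clip,shaft,wedge] C=[gear,disk,urn,oval,flask,knob]
Tick 7: prefer A, take keg from A; A=[plank] B=[clip,shaft,wedge] C=[gear,disk,urn,oval,flask,knob,keg]
Tick 8: prefer B, take clip from B; A=[plank] B=[shaft,wedge] C=[gear,disk,urn,oval,flask,knob,keg,clip]
Tick 9: prefer A, take plank from A; A=[-] B=[shaft,wedge] C=[gear,disk,urn,oval,flask,knob,keg,clip,plank]
Tick 10: prefer B, take shaft from B; A=[-] B=[wedge] C=[gear,disk,urn,oval,flask,knob,keg,clip,plank,shaft]
Tick 11: prefer A, take wedge from B; A=[-] B=[-] C=[gear,disk,urn,oval,flask,knob,keg,clip,plank,shaft,wedge]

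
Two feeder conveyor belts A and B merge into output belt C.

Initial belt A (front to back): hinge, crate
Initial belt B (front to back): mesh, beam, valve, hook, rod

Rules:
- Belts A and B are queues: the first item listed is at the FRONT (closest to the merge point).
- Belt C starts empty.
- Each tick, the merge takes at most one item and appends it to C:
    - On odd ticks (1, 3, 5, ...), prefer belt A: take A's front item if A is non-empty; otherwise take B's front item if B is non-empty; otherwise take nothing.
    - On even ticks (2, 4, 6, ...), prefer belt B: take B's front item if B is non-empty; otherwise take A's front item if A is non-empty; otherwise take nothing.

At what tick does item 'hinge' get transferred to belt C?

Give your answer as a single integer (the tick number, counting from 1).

Tick 1: prefer A, take hinge from A; A=[crate] B=[mesh,beam,valve,hook,rod] C=[hinge]

Answer: 1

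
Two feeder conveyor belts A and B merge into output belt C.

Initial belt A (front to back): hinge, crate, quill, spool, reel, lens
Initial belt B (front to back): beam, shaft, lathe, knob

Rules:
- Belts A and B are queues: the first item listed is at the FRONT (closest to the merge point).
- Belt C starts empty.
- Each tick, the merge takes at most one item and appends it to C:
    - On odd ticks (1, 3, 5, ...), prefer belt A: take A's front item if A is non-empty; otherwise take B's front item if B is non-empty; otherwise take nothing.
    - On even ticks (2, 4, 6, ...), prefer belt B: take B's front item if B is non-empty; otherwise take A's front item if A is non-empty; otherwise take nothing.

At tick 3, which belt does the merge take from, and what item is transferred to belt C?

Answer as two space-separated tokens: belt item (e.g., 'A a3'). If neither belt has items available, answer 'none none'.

Tick 1: prefer A, take hinge from A; A=[crate,quill,spool,reel,lens] B=[beam,shaft,lathe,knob] C=[hinge]
Tick 2: prefer B, take beam from B; A=[crate,quill,spool,reel,lens] B=[shaft,lathe,knob] C=[hinge,beam]
Tick 3: prefer A, take crate from A; A=[quill,spool,reel,lens] B=[shaft,lathe,knob] C=[hinge,beam,crate]

Answer: A crate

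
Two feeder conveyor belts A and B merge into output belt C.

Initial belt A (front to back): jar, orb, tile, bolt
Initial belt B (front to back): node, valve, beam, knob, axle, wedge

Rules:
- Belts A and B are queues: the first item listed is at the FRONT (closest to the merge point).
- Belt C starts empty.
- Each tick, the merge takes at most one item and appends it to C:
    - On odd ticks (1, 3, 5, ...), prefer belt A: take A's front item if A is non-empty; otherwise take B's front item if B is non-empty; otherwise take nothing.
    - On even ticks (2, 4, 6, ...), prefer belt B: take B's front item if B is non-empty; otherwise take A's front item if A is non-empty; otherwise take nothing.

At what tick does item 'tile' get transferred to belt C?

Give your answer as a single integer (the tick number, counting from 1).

Tick 1: prefer A, take jar from A; A=[orb,tile,bolt] B=[node,valve,beam,knob,axle,wedge] C=[jar]
Tick 2: prefer B, take node from B; A=[orb,tile,bolt] B=[valve,beam,knob,axle,wedge] C=[jar,node]
Tick 3: prefer A, take orb from A; A=[tile,bolt] B=[valve,beam,knob,axle,wedge] C=[jar,node,orb]
Tick 4: prefer B, take valve from B; A=[tile,bolt] B=[beam,knob,axle,wedge] C=[jar,node,orb,valve]
Tick 5: prefer A, take tile from A; A=[bolt] B=[beam,knob,axle,wedge] C=[jar,node,orb,valve,tile]

Answer: 5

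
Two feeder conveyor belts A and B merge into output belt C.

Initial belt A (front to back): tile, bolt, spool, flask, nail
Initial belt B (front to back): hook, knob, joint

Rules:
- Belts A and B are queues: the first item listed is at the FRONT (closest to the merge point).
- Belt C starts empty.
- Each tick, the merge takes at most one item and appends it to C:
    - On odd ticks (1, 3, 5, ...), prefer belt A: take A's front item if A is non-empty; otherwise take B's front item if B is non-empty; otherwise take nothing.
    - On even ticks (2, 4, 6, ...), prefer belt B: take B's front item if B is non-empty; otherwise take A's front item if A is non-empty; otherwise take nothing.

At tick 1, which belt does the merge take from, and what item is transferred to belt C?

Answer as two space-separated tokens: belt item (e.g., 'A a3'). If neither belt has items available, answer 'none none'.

Answer: A tile

Derivation:
Tick 1: prefer A, take tile from A; A=[bolt,spool,flask,nail] B=[hook,knob,joint] C=[tile]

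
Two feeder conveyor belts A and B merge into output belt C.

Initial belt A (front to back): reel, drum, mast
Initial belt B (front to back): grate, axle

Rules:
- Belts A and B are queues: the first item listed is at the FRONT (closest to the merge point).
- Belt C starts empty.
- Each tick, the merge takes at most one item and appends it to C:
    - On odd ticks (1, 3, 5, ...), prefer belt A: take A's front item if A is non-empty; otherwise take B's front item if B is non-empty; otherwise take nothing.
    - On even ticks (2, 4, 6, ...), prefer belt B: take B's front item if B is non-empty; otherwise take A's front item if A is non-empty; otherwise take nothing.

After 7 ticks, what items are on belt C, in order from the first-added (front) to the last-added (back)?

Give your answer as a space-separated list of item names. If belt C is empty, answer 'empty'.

Tick 1: prefer A, take reel from A; A=[drum,mast] B=[grate,axle] C=[reel]
Tick 2: prefer B, take grate from B; A=[drum,mast] B=[axle] C=[reel,grate]
Tick 3: prefer A, take drum from A; A=[mast] B=[axle] C=[reel,grate,drum]
Tick 4: prefer B, take axle from B; A=[mast] B=[-] C=[reel,grate,drum,axle]
Tick 5: prefer A, take mast from A; A=[-] B=[-] C=[reel,grate,drum,axle,mast]
Tick 6: prefer B, both empty, nothing taken; A=[-] B=[-] C=[reel,grate,drum,axle,mast]
Tick 7: prefer A, both empty, nothing taken; A=[-] B=[-] C=[reel,grate,drum,axle,mast]

Answer: reel grate drum axle mast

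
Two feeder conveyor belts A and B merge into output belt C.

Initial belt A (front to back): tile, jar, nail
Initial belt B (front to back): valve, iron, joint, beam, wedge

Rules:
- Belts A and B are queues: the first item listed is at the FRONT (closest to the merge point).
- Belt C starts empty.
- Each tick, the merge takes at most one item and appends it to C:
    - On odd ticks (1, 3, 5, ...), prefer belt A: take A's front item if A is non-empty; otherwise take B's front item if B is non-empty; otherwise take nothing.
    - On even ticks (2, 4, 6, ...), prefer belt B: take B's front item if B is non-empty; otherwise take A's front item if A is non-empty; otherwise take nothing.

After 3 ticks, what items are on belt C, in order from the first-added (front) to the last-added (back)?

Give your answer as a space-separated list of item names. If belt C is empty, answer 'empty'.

Tick 1: prefer A, take tile from A; A=[jar,nail] B=[valve,iron,joint,beam,wedge] C=[tile]
Tick 2: prefer B, take valve from B; A=[jar,nail] B=[iron,joint,beam,wedge] C=[tile,valve]
Tick 3: prefer A, take jar from A; A=[nail] B=[iron,joint,beam,wedge] C=[tile,valve,jar]

Answer: tile valve jar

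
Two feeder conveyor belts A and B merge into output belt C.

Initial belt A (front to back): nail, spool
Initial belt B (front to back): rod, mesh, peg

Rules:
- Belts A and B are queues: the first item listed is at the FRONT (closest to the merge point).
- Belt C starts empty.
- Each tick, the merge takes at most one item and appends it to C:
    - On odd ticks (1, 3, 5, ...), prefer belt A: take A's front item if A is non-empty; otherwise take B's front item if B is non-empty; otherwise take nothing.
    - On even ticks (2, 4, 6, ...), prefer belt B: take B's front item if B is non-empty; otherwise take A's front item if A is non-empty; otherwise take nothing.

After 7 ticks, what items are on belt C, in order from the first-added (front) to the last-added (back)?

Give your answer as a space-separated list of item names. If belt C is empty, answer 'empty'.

Tick 1: prefer A, take nail from A; A=[spool] B=[rod,mesh,peg] C=[nail]
Tick 2: prefer B, take rod from B; A=[spool] B=[mesh,peg] C=[nail,rod]
Tick 3: prefer A, take spool from A; A=[-] B=[mesh,peg] C=[nail,rod,spool]
Tick 4: prefer B, take mesh from B; A=[-] B=[peg] C=[nail,rod,spool,mesh]
Tick 5: prefer A, take peg from B; A=[-] B=[-] C=[nail,rod,spool,mesh,peg]
Tick 6: prefer B, both empty, nothing taken; A=[-] B=[-] C=[nail,rod,spool,mesh,peg]
Tick 7: prefer A, both empty, nothing taken; A=[-] B=[-] C=[nail,rod,spool,mesh,peg]

Answer: nail rod spool mesh peg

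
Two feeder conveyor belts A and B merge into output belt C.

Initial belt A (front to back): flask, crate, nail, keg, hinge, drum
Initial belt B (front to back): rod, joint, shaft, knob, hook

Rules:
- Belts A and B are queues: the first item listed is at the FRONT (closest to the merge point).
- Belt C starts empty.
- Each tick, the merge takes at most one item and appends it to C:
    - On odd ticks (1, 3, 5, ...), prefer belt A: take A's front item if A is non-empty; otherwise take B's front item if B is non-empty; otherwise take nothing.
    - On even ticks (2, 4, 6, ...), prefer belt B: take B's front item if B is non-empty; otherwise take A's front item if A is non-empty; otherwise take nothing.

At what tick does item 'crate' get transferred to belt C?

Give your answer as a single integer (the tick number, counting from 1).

Answer: 3

Derivation:
Tick 1: prefer A, take flask from A; A=[crate,nail,keg,hinge,drum] B=[rod,joint,shaft,knob,hook] C=[flask]
Tick 2: prefer B, take rod from B; A=[crate,nail,keg,hinge,drum] B=[joint,shaft,knob,hook] C=[flask,rod]
Tick 3: prefer A, take crate from A; A=[nail,keg,hinge,drum] B=[joint,shaft,knob,hook] C=[flask,rod,crate]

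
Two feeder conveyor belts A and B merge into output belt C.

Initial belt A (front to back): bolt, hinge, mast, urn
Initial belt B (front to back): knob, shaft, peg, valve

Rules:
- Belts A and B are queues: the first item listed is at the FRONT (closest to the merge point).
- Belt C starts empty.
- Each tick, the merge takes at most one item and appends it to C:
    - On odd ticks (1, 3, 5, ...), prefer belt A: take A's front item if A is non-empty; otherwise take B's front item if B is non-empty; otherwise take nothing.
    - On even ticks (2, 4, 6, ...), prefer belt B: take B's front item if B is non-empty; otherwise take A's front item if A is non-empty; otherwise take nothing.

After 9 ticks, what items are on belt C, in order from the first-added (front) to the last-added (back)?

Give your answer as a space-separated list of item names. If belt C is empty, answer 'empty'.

Answer: bolt knob hinge shaft mast peg urn valve

Derivation:
Tick 1: prefer A, take bolt from A; A=[hinge,mast,urn] B=[knob,shaft,peg,valve] C=[bolt]
Tick 2: prefer B, take knob from B; A=[hinge,mast,urn] B=[shaft,peg,valve] C=[bolt,knob]
Tick 3: prefer A, take hinge from A; A=[mast,urn] B=[shaft,peg,valve] C=[bolt,knob,hinge]
Tick 4: prefer B, take shaft from B; A=[mast,urn] B=[peg,valve] C=[bolt,knob,hinge,shaft]
Tick 5: prefer A, take mast from A; A=[urn] B=[peg,valve] C=[bolt,knob,hinge,shaft,mast]
Tick 6: prefer B, take peg from B; A=[urn] B=[valve] C=[bolt,knob,hinge,shaft,mast,peg]
Tick 7: prefer A, take urn from A; A=[-] B=[valve] C=[bolt,knob,hinge,shaft,mast,peg,urn]
Tick 8: prefer B, take valve from B; A=[-] B=[-] C=[bolt,knob,hinge,shaft,mast,peg,urn,valve]
Tick 9: prefer A, both empty, nothing taken; A=[-] B=[-] C=[bolt,knob,hinge,shaft,mast,peg,urn,valve]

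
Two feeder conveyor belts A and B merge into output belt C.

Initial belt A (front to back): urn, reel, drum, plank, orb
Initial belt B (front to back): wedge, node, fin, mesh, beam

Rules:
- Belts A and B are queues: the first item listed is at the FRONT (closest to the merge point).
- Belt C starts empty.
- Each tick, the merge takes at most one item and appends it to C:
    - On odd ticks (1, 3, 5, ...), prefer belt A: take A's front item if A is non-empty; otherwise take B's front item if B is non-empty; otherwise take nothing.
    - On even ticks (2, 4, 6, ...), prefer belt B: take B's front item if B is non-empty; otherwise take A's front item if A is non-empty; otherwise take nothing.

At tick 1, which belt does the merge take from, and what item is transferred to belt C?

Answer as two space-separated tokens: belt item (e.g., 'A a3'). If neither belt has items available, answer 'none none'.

Answer: A urn

Derivation:
Tick 1: prefer A, take urn from A; A=[reel,drum,plank,orb] B=[wedge,node,fin,mesh,beam] C=[urn]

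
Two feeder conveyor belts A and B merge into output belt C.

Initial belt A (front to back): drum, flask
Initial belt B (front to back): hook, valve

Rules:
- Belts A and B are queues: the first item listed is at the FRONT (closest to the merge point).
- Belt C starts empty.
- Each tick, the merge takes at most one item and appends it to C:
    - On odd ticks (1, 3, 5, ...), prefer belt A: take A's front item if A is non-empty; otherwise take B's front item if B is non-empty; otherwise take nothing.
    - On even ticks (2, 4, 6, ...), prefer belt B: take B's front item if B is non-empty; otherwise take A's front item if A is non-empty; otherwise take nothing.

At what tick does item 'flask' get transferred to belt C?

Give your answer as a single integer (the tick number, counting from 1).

Tick 1: prefer A, take drum from A; A=[flask] B=[hook,valve] C=[drum]
Tick 2: prefer B, take hook from B; A=[flask] B=[valve] C=[drum,hook]
Tick 3: prefer A, take flask from A; A=[-] B=[valve] C=[drum,hook,flask]

Answer: 3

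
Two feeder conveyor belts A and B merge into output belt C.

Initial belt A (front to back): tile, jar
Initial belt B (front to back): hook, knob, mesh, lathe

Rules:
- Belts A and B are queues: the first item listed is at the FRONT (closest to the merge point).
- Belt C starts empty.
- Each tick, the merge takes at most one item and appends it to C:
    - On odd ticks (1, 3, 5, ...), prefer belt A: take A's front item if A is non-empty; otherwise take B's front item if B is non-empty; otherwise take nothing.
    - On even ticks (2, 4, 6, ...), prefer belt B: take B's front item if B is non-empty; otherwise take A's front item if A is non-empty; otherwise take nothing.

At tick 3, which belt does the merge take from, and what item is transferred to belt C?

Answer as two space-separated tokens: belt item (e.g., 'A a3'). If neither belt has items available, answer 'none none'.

Tick 1: prefer A, take tile from A; A=[jar] B=[hook,knob,mesh,lathe] C=[tile]
Tick 2: prefer B, take hook from B; A=[jar] B=[knob,mesh,lathe] C=[tile,hook]
Tick 3: prefer A, take jar from A; A=[-] B=[knob,mesh,lathe] C=[tile,hook,jar]

Answer: A jar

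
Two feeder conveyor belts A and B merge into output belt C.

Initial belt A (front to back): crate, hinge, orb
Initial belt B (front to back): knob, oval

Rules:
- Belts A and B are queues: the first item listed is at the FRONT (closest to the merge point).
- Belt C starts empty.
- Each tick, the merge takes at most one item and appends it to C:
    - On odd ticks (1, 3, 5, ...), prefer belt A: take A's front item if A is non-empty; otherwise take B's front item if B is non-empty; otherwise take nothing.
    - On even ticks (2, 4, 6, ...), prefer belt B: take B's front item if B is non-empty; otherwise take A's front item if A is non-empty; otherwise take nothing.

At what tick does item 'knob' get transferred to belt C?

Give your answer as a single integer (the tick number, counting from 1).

Tick 1: prefer A, take crate from A; A=[hinge,orb] B=[knob,oval] C=[crate]
Tick 2: prefer B, take knob from B; A=[hinge,orb] B=[oval] C=[crate,knob]

Answer: 2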